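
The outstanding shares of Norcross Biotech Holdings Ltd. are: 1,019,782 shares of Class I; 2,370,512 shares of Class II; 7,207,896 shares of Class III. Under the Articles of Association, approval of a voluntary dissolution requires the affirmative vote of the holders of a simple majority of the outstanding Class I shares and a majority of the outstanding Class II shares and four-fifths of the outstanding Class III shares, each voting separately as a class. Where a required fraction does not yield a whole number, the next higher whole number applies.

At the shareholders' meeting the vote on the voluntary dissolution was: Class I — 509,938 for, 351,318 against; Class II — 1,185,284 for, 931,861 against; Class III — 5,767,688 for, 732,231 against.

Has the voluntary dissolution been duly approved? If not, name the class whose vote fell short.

Approved — every class gave the required vote.

Class I: a majority of 1019782 is 509892; 509,892 required, 509,938 in favor — approved.
Class II: a majority of 2370512 is 1185257; 1,185,257 required, 1,185,284 in favor — approved.
Class III: 4/5 of 7207896 = 5766316.80, rounded up to 5766317; 5,766,317 required, 5,767,688 in favor — approved.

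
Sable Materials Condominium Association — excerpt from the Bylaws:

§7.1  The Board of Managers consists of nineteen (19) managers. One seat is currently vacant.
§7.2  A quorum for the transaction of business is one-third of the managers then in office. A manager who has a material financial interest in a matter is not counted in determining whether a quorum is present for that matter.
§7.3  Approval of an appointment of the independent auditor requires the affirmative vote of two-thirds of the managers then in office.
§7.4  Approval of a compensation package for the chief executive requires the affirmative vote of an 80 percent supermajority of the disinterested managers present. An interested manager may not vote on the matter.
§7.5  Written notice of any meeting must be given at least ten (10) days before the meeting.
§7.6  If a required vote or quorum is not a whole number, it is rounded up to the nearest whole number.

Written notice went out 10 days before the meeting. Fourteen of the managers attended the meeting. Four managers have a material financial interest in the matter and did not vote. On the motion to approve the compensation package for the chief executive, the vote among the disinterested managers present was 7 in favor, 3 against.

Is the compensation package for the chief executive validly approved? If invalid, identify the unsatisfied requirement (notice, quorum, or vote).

Notice: 10 days given; 10 required (10 ≥ 10). Satisfied.
Quorum: 14 present, but the 4 interested managers do not count, leaving 10. Quorum is 6. Satisfied.
Vote: the compensation package for the chief executive requires four-fifths of the disinterested managers present (14 − 4 = 10). 4/5 of 10 = 8, so 8 affirmative votes are needed; 7 voted in favor. Not satisfied.

Invalid — vote requirement not satisfied.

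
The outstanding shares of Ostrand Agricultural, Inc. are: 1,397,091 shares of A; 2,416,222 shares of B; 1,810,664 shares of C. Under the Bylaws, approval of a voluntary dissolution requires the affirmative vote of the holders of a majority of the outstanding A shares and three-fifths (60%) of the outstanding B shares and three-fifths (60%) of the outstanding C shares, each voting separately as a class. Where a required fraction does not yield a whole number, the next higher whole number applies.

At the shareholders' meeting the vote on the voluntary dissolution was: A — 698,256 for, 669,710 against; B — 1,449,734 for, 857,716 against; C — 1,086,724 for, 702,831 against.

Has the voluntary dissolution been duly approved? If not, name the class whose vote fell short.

A: a majority of 1397091 is 698546; 698,546 required, 698,256 in favor — not approved.
B: 3/5 of 2416222 = 1449733.20, rounded up to 1449734; 1,449,734 required, 1,449,734 in favor — approved.
C: 3/5 of 1810664 = 1086398.40, rounded up to 1086399; 1,086,399 required, 1,086,724 in favor — approved.

Not approved — the A shares did not give the required vote.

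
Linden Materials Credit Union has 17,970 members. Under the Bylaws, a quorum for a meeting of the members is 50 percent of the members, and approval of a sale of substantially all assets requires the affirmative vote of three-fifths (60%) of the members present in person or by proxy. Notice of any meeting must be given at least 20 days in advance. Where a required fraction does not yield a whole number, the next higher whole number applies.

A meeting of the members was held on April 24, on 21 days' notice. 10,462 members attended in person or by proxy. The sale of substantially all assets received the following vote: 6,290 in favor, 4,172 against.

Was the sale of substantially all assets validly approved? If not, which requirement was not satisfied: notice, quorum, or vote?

Notice: 21 days given; 20 required. Satisfied.
Quorum: 50% of 17,970 = 8,985; 10,462 present. Satisfied.
Vote: requires three-fifths of those present (10,462); 3/5 of 10462 = 6277.20, rounded up to 6278, so 6,278 needed; 6,290 in favor. Satisfied.

Valid — all requirements satisfied.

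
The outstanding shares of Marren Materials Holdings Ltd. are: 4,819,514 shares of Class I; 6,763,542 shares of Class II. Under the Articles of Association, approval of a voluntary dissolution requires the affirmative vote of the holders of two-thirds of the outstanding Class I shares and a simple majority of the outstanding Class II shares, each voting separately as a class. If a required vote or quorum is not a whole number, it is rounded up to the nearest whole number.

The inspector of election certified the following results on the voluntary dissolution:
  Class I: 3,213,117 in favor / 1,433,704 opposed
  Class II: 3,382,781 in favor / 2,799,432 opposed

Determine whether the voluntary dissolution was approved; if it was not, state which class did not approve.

Approved — every class gave the required vote.

Class I: 2/3 of 4819514 = 3213009.33, rounded up to 3213010; 3,213,010 required, 3,213,117 in favor — approved.
Class II: a majority of 6763542 is 3381772; 3,381,772 required, 3,382,781 in favor — approved.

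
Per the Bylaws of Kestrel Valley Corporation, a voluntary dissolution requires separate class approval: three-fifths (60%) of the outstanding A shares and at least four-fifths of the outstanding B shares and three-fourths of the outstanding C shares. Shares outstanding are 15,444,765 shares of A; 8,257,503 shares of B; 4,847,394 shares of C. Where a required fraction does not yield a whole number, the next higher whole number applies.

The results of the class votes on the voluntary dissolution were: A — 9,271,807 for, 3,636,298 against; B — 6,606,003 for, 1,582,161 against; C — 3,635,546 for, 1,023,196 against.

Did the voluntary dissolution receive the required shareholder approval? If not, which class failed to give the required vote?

Approved — every class gave the required vote.

A: 3/5 of 15444765 = 9266859; 9,266,859 required, 9,271,807 in favor — approved.
B: 4/5 of 8257503 = 6606002.40, rounded up to 6606003; 6,606,003 required, 6,606,003 in favor — approved.
C: 3/4 of 4847394 = 3635545.50, rounded up to 3635546; 3,635,546 required, 3,635,546 in favor — approved.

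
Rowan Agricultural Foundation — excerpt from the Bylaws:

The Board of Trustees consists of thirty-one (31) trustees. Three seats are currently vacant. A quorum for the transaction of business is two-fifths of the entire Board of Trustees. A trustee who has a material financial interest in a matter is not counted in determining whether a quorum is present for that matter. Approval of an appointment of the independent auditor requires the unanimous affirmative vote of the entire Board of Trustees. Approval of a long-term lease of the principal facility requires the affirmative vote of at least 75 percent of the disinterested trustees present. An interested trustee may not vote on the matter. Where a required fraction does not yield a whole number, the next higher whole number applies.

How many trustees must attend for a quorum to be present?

2/5 of 31 = 12.40, rounded up to 13.

13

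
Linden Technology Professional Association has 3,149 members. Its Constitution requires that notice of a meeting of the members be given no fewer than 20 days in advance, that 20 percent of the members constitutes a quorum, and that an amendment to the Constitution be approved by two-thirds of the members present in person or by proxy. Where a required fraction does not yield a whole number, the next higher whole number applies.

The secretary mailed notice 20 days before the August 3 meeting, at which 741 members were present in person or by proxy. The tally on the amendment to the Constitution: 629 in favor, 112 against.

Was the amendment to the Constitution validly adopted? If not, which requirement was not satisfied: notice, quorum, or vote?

Valid — all requirements satisfied.

Notice: 20 days given; 20 required. Satisfied.
Quorum: 20% of 3,149 = 629.80, rounded up to 630; 741 present. Satisfied.
Vote: requires two-thirds of those present (741); 2/3 of 741 = 494, so 494 needed; 629 in favor. Satisfied.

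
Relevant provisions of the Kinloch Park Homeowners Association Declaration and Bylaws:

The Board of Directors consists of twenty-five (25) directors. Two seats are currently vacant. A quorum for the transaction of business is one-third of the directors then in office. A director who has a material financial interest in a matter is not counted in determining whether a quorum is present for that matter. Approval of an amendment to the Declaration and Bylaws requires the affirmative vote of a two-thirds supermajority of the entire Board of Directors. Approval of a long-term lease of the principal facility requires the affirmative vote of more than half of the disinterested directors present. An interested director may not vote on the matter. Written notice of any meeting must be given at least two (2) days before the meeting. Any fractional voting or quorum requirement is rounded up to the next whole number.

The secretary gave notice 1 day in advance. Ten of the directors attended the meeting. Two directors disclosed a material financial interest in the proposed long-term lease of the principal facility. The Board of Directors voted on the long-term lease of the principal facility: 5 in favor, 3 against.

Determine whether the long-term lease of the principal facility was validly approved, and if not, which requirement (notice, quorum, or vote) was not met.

Invalid — notice requirement not satisfied.

Notice: 1 day given; 2 required (1 < 2). Not satisfied.
Quorum: 10 present, but the 2 interested directors do not count, leaving 8. Quorum is 8. Satisfied.
Vote: the long-term lease of the principal facility requires a majority of the disinterested directors present (10 − 2 = 8). A majority of 8 is 5, so 5 affirmative votes are needed; 5 voted in favor. Satisfied.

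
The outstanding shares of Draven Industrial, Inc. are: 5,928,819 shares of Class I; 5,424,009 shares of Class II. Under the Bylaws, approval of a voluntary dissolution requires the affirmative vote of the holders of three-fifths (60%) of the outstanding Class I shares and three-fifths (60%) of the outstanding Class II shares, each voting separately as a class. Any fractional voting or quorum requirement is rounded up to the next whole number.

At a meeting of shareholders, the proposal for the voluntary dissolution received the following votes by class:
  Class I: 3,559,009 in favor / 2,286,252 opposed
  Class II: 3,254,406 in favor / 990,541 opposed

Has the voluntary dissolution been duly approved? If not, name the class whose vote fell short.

Class I: 3/5 of 5928819 = 3557291.40, rounded up to 3557292; 3,557,292 required, 3,559,009 in favor — approved.
Class II: 3/5 of 5424009 = 3254405.40, rounded up to 3254406; 3,254,406 required, 3,254,406 in favor — approved.

Approved — every class gave the required vote.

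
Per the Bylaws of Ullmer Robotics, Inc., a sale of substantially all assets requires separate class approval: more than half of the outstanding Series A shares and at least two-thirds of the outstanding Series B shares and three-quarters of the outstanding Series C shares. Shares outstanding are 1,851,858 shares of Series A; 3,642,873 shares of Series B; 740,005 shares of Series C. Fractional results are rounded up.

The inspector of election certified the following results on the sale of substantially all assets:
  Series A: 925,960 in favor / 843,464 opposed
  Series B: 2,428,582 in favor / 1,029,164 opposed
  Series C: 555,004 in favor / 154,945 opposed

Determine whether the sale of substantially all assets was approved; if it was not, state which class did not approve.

Approved — every class gave the required vote.

Series A: a majority of 1851858 is 925930; 925,930 required, 925,960 in favor — approved.
Series B: 2/3 of 3642873 = 2428582; 2,428,582 required, 2,428,582 in favor — approved.
Series C: 3/4 of 740005 = 555003.75, rounded up to 555004; 555,004 required, 555,004 in favor — approved.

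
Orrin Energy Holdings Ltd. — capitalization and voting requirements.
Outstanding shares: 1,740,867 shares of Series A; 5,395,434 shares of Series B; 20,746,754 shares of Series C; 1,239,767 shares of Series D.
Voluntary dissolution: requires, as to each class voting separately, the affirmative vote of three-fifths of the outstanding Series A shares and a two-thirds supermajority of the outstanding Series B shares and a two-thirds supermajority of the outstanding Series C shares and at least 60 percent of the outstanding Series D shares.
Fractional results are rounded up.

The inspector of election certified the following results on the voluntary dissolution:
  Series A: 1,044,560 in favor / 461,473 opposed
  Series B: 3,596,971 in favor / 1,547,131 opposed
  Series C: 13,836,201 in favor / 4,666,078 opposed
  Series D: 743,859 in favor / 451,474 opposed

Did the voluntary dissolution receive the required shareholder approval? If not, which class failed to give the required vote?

Series A: 3/5 of 1740867 = 1044520.20, rounded up to 1044521; 1,044,521 required, 1,044,560 in favor — approved.
Series B: 2/3 of 5395434 = 3596956; 3,596,956 required, 3,596,971 in favor — approved.
Series C: 2/3 of 20746754 = 13831169.33, rounded up to 13831170; 13,831,170 required, 13,836,201 in favor — approved.
Series D: 3/5 of 1239767 = 743860.20, rounded up to 743861; 743,861 required, 743,859 in favor — not approved.

Not approved — the Series D shares did not give the required vote.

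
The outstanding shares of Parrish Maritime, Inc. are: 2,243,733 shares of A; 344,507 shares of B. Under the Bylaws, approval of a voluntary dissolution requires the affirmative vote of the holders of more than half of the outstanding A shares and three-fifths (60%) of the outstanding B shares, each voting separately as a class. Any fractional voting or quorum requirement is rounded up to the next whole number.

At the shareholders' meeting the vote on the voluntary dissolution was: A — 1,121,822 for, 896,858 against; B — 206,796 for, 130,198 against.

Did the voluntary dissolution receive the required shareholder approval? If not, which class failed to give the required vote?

A: a majority of 2243733 is 1121867; 1,121,867 required, 1,121,822 in favor — not approved.
B: 3/5 of 344507 = 206704.20, rounded up to 206705; 206,705 required, 206,796 in favor — approved.

Not approved — the A shares did not give the required vote.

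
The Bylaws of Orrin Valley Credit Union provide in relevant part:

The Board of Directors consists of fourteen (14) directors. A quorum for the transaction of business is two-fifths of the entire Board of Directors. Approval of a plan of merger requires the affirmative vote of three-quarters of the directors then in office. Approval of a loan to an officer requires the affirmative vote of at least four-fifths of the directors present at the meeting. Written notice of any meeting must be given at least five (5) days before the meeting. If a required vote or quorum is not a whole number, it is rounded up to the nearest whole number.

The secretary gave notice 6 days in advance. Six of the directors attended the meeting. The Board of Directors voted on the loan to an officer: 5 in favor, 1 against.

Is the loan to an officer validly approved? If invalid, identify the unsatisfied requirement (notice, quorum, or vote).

Notice: 6 days given; 5 required (6 ≥ 5). Satisfied.
Quorum: 6 present; quorum is 6. Satisfied.
Vote: the loan to an officer requires four-fifths of the directors present (6). 4/5 of 6 = 4.80, rounded up to 5, so 5 affirmative votes are needed; 5 voted in favor. Satisfied.

Valid — all requirements satisfied.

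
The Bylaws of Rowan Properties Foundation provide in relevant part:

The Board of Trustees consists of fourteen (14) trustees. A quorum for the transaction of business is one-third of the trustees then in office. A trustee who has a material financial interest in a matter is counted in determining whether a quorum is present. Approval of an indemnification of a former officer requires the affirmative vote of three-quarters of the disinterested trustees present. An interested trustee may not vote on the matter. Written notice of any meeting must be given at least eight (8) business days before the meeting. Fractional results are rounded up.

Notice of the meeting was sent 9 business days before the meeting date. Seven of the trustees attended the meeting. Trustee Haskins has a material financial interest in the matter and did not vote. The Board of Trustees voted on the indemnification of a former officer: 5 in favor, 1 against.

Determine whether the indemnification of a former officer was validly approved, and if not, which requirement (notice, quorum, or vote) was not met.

Valid — all requirements satisfied.

Notice: 9 business days given; 8 required (9 ≥ 8). Satisfied.
Quorum: 7 present (interested trustees count toward quorum); quorum is 5. Satisfied.
Vote: the indemnification of a former officer requires three-fourths of the disinterested trustees present (7 − 1 = 6). 3/4 of 6 = 4.50, rounded up to 5, so 5 affirmative votes are needed; 5 voted in favor. Satisfied.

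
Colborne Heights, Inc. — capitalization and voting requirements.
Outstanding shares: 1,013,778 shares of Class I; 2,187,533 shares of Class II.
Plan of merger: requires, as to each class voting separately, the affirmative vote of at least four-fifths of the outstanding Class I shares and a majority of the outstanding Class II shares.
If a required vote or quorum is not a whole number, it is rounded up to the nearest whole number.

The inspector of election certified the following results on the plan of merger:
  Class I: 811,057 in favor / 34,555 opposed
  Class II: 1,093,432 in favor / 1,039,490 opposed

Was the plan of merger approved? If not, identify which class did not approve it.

Class I: 4/5 of 1013778 = 811022.40, rounded up to 811023; 811,023 required, 811,057 in favor — approved.
Class II: a majority of 2187533 is 1093767; 1,093,767 required, 1,093,432 in favor — not approved.

Not approved — the Class II shares did not give the required vote.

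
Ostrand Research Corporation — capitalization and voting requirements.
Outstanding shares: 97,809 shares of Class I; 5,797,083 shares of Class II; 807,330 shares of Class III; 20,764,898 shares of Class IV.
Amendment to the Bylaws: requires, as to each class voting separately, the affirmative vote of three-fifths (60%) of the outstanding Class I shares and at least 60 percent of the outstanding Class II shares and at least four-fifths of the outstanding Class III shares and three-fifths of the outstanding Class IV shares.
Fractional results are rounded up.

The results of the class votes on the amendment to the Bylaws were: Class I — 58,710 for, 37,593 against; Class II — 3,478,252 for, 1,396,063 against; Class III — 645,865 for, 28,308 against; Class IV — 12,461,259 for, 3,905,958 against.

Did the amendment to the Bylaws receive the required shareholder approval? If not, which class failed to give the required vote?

Class I: 3/5 of 97809 = 58685.40, rounded up to 58686; 58,686 required, 58,710 in favor — approved.
Class II: 3/5 of 5797083 = 3478249.80, rounded up to 3478250; 3,478,250 required, 3,478,252 in favor — approved.
Class III: 4/5 of 807330 = 645864; 645,864 required, 645,865 in favor — approved.
Class IV: 3/5 of 20764898 = 12458938.80, rounded up to 12458939; 12,458,939 required, 12,461,259 in favor — approved.

Approved — every class gave the required vote.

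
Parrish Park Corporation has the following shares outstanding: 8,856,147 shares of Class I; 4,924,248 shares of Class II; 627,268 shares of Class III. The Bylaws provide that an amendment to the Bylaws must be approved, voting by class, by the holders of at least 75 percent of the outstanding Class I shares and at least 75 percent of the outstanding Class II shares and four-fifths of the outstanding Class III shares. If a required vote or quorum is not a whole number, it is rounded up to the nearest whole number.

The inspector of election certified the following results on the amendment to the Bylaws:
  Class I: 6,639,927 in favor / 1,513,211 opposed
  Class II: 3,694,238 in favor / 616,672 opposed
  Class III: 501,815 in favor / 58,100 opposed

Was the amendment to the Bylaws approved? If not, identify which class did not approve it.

Class I: 3/4 of 8856147 = 6642110.25, rounded up to 6642111; 6,642,111 required, 6,639,927 in favor — not approved.
Class II: 3/4 of 4924248 = 3693186; 3,693,186 required, 3,694,238 in favor — approved.
Class III: 4/5 of 627268 = 501814.40, rounded up to 501815; 501,815 required, 501,815 in favor — approved.

Not approved — the Class I shares did not give the required vote.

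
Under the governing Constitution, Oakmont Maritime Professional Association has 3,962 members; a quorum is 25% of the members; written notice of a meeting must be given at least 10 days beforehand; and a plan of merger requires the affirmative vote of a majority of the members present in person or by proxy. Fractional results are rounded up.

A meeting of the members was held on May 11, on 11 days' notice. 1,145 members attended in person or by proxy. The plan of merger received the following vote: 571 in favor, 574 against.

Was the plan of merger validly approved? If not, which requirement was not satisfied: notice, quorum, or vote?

Invalid — vote requirement not satisfied.

Notice: 11 days given; 10 required. Satisfied.
Quorum: 25% of 3,962 = 990.50, rounded up to 991; 1,145 present. Satisfied.
Vote: requires a majority of those present (1,145); a majority of 1145 is 573, so 573 needed; 571 in favor. Not satisfied.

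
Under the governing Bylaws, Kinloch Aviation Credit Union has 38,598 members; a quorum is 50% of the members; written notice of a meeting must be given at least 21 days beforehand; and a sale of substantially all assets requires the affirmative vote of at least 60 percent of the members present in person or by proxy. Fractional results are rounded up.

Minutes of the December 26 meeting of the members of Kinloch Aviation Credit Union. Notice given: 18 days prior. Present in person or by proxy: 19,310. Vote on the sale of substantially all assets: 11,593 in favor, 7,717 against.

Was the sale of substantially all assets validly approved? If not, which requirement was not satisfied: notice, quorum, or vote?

Invalid — notice requirement not satisfied.

Notice: 18 days given; 21 required. Not satisfied.
Quorum: 50% of 38,598 = 19,299; 19,310 present. Satisfied.
Vote: requires three-fifths of those present (19,310); 3/5 of 19310 = 11586, so 11,586 needed; 11,593 in favor. Satisfied.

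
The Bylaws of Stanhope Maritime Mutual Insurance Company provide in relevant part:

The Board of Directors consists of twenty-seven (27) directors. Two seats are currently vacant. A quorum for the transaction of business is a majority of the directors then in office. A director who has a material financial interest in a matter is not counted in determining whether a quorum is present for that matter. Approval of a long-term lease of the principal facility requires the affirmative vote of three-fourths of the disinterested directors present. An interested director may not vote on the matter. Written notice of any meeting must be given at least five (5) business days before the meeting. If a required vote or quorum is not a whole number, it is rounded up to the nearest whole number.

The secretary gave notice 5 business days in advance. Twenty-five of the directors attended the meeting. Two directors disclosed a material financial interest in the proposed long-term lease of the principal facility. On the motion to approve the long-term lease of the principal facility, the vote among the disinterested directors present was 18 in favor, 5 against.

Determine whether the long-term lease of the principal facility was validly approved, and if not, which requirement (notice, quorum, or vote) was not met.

Notice: 5 business days given; 5 required (5 ≥ 5). Satisfied.
Quorum: 25 present, but the 2 interested directors do not count, leaving 23. Quorum is 13. Satisfied.
Vote: the long-term lease of the principal facility requires three-fourths of the disinterested directors present (25 − 2 = 23). 3/4 of 23 = 17.25, rounded up to 18, so 18 affirmative votes are needed; 18 voted in favor. Satisfied.

Valid — all requirements satisfied.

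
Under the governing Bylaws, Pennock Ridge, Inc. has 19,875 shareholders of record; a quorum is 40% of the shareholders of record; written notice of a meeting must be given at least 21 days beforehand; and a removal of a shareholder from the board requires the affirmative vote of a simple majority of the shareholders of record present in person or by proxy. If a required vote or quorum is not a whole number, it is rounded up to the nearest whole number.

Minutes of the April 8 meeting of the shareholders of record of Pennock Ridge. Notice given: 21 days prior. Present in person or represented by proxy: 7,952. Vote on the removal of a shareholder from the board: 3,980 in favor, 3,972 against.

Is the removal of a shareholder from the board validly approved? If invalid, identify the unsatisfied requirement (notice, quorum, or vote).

Valid — all requirements satisfied.

Notice: 21 days given; 21 required. Satisfied.
Quorum: 40% of 19,875 = 7,950; 7,952 present. Satisfied.
Vote: requires a majority of those present (7,952); a majority of 7952 is 3977, so 3,977 needed; 3,980 in favor. Satisfied.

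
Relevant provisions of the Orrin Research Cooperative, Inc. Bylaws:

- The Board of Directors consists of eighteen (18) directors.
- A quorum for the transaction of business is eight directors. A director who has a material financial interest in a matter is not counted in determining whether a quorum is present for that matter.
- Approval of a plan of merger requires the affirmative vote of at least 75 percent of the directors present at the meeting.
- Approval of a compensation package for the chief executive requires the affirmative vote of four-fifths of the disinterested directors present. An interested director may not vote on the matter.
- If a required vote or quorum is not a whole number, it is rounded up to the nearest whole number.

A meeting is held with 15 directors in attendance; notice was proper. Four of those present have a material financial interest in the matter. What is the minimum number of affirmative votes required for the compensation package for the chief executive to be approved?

The compensation package for the chief executive requires four-fifths of the disinterested directors present (15 − 4 = 11).
4/5 of 11 = 8.80, rounded up to 9.

9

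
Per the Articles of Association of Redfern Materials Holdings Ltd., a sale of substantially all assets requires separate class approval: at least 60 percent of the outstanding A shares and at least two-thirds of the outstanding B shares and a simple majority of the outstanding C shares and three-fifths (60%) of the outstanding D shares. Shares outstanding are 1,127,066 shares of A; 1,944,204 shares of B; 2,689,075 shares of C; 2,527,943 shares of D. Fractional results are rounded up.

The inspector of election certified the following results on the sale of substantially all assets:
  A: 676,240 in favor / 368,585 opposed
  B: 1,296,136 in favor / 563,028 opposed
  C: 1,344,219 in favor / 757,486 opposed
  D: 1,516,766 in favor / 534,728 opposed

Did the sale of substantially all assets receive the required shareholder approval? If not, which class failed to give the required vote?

Not approved — the C shares did not give the required vote.

A: 3/5 of 1127066 = 676239.60, rounded up to 676240; 676,240 required, 676,240 in favor — approved.
B: 2/3 of 1944204 = 1296136; 1,296,136 required, 1,296,136 in favor — approved.
C: a majority of 2689075 is 1344538; 1,344,538 required, 1,344,219 in favor — not approved.
D: 3/5 of 2527943 = 1516765.80, rounded up to 1516766; 1,516,766 required, 1,516,766 in favor — approved.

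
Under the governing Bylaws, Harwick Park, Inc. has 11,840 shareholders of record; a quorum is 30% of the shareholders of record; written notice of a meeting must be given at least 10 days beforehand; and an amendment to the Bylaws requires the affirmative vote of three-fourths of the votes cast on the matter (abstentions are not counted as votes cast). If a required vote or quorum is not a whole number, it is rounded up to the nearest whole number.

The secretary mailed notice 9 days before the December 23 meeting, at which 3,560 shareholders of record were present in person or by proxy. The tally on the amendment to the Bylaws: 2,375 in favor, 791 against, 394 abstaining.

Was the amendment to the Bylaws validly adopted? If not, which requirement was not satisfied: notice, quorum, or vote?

Notice: 9 days given; 10 required. Not satisfied.
Quorum: 30% of 11,840 = 3,552; 3,560 present. Satisfied.
Vote: requires three-fourths of the votes cast (3,560 − 394 abstaining = 3,166); 3/4 of 3166 = 2374.50, rounded up to 2375, so 2,375 needed; 2,375 in favor. Satisfied.

Invalid — notice requirement not satisfied.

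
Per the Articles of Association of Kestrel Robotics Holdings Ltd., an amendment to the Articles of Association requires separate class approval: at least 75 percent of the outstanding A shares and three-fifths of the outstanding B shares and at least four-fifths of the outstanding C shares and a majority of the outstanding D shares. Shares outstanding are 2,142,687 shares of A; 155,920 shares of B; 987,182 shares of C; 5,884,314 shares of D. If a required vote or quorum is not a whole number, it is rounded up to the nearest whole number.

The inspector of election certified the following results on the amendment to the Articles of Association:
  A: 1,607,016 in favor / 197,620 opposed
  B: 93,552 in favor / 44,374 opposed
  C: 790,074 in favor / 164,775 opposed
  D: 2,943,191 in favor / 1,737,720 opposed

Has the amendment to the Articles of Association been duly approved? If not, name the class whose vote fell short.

A: 3/4 of 2142687 = 1607015.25, rounded up to 1607016; 1,607,016 required, 1,607,016 in favor — approved.
B: 3/5 of 155920 = 93552; 93,552 required, 93,552 in favor — approved.
C: 4/5 of 987182 = 789745.60, rounded up to 789746; 789,746 required, 790,074 in favor — approved.
D: a majority of 5884314 is 2942158; 2,942,158 required, 2,943,191 in favor — approved.

Approved — every class gave the required vote.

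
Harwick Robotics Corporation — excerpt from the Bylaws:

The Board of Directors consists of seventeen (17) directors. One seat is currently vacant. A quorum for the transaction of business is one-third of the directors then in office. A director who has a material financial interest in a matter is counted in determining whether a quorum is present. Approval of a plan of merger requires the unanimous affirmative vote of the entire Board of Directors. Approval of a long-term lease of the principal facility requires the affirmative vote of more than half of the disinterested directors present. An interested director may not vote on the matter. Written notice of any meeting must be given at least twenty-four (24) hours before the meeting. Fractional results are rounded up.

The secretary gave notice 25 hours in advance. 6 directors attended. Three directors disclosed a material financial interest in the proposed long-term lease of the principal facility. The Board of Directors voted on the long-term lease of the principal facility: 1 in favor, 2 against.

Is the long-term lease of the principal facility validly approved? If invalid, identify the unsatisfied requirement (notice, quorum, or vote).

Invalid — vote requirement not satisfied.

Notice: 25 hours given; 24 required (25 ≥ 24). Satisfied.
Quorum: 6 present (interested directors count toward quorum); quorum is 6. Satisfied.
Vote: the long-term lease of the principal facility requires a majority of the disinterested directors present (6 − 3 = 3). A majority of 3 is 2, so 2 affirmative votes are needed; 1 voted in favor. Not satisfied.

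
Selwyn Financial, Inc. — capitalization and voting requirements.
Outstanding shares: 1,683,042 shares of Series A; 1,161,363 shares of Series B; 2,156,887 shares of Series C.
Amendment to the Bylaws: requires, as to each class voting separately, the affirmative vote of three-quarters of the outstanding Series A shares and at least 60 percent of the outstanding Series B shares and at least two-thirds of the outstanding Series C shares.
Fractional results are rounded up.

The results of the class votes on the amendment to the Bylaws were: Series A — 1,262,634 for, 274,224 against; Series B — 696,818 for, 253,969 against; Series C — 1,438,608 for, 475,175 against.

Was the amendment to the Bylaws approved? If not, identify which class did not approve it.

Approved — every class gave the required vote.

Series A: 3/4 of 1683042 = 1262281.50, rounded up to 1262282; 1,262,282 required, 1,262,634 in favor — approved.
Series B: 3/5 of 1161363 = 696817.80, rounded up to 696818; 696,818 required, 696,818 in favor — approved.
Series C: 2/3 of 2156887 = 1437924.67, rounded up to 1437925; 1,437,925 required, 1,438,608 in favor — approved.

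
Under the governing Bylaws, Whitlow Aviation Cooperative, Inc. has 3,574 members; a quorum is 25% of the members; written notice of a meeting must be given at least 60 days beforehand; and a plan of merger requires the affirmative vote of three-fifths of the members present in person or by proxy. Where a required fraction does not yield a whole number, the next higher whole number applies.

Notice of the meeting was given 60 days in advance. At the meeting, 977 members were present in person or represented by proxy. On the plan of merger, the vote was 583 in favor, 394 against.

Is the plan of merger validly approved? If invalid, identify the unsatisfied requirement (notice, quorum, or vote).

Invalid — vote requirement not satisfied.

Notice: 60 days given; 60 required. Satisfied.
Quorum: 25% of 3,574 = 893.50, rounded up to 894; 977 present. Satisfied.
Vote: requires three-fifths of those present (977); 3/5 of 977 = 586.20, rounded up to 587, so 587 needed; 583 in favor. Not satisfied.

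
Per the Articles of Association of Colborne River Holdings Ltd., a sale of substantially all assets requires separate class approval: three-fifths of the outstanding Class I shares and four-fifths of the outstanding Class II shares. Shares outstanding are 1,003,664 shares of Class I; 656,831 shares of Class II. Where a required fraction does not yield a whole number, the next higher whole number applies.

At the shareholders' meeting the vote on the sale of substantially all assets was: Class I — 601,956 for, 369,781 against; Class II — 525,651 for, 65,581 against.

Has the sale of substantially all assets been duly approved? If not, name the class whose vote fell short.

Class I: 3/5 of 1003664 = 602198.40, rounded up to 602199; 602,199 required, 601,956 in favor — not approved.
Class II: 4/5 of 656831 = 525464.80, rounded up to 525465; 525,465 required, 525,651 in favor — approved.

Not approved — the Class I shares did not give the required vote.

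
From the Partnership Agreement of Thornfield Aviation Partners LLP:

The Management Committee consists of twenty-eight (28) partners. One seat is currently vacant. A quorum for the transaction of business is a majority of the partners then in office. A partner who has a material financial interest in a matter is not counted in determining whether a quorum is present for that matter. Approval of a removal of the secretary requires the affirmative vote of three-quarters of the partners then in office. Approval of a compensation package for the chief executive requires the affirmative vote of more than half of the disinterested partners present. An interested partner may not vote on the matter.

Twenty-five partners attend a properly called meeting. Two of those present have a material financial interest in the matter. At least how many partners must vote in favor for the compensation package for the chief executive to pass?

The compensation package for the chief executive requires a majority of the disinterested partners present (25 − 2 = 23).
A majority of 23 is 12.

12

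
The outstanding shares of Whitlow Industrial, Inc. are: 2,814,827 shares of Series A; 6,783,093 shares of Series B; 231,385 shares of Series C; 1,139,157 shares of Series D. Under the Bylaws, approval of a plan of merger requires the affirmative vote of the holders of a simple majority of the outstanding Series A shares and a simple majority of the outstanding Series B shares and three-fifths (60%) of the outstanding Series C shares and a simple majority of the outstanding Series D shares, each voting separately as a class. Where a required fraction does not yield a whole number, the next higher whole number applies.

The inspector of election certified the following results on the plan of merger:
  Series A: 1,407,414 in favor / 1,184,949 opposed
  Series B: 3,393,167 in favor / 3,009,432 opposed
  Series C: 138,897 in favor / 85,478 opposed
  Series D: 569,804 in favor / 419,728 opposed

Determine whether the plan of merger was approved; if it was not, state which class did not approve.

Series A: a majority of 2814827 is 1407414; 1,407,414 required, 1,407,414 in favor — approved.
Series B: a majority of 6783093 is 3391547; 3,391,547 required, 3,393,167 in favor — approved.
Series C: 3/5 of 231385 = 138831; 138,831 required, 138,897 in favor — approved.
Series D: a majority of 1139157 is 569579; 569,579 required, 569,804 in favor — approved.

Approved — every class gave the required vote.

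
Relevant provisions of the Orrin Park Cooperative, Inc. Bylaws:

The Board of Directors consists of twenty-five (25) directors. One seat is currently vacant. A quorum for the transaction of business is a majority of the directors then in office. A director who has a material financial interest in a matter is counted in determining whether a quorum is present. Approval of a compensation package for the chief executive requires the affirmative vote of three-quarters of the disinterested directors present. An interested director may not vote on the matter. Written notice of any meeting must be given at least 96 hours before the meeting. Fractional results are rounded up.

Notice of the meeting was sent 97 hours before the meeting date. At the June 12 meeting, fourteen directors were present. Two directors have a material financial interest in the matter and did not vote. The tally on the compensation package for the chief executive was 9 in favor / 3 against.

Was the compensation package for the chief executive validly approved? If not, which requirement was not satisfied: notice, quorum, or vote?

Notice: 97 hours given; 96 required (97 ≥ 96). Satisfied.
Quorum: 14 present (interested directors count toward quorum); quorum is 13. Satisfied.
Vote: the compensation package for the chief executive requires three-fourths of the disinterested directors present (14 − 2 = 12). 3/4 of 12 = 9, so 9 affirmative votes are needed; 9 voted in favor. Satisfied.

Valid — all requirements satisfied.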